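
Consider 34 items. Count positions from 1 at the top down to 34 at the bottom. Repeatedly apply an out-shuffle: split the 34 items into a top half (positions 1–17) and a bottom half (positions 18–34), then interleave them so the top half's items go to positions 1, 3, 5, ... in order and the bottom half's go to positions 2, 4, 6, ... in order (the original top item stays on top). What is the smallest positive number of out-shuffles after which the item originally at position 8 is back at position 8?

10

Follow position 8 under repeated out-shuffles:
8 → 15 → 29 → 24 → 14 → 27 → 20 → 6 → 11 → 21 → 8
It first returns after 10 out-shuffles.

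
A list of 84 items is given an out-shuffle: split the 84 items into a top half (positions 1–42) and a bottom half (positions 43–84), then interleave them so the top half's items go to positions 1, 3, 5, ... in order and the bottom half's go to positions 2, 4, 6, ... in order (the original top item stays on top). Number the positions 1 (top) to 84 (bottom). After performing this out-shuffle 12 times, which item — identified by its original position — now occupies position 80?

Work backwards from position 80, undoing one out-shuffle at a time:
80 ← 82 ← 83 ← 42 ← 63 ← 32 ← 58 ← 71 ← 36 ← 60 ← 72 ← 78 ← 81
So the item now at position 80 started at position 81.

81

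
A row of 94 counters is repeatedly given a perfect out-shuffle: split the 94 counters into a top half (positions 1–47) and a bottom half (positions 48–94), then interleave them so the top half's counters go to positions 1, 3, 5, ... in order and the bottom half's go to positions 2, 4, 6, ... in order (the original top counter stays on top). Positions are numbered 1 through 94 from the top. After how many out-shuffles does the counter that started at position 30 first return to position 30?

10

Follow position 30 under repeated out-shuffles:
30 → 59 → 24 → 47 → 93 → 92 → 90 → 86 → 78 → 62 → 30
It first returns after 10 out-shuffles.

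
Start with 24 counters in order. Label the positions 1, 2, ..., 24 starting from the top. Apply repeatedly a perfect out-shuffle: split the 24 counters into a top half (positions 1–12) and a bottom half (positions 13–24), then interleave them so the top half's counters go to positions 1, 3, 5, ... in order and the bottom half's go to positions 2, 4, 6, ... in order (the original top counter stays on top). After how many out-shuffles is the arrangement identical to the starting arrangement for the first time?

11

The out-shuffle permutes the 24 positions with cycle lengths [1, 1, 11, 11].
Every counter is home exactly when every cycle has completed a whole number of laps, i.e. after lcm(1, 11) = 11 out-shuffles.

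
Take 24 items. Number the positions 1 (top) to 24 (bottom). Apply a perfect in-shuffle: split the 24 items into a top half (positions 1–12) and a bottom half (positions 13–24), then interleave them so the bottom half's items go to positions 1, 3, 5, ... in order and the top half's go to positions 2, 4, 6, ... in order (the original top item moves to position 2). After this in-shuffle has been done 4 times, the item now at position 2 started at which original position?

22

Work backwards from position 2, undoing one in-shuffle at a time:
2 ← 1 ← 13 ← 19 ← 22
So the item now at position 2 started at position 22.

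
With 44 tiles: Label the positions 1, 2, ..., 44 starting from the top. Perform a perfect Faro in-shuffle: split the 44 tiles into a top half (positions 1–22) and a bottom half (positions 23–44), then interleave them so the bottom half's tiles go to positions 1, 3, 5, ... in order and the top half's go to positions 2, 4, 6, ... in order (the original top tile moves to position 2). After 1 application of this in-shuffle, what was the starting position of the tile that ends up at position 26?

13

Work backwards from position 26, undoing one in-shuffle at a time:
26 ← 13
So the tile now at position 26 started at position 13.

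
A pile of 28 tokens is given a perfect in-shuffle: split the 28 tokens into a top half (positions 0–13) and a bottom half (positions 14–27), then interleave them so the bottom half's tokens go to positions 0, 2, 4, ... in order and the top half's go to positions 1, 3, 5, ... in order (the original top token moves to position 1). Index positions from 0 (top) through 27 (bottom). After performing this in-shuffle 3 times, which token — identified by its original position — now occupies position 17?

23

Work backwards from position 17, undoing one in-shuffle at a time:
17 ← 8 ← 18 ← 23
So the token now at position 17 started at position 23.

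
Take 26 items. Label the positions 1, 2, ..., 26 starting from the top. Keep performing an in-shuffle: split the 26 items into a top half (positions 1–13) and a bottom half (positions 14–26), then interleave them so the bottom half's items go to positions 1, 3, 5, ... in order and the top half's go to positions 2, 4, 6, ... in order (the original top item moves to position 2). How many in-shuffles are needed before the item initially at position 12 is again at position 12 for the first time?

Follow position 12 under repeated in-shuffles:
12 → 24 → 21 → 15 → 3 → 6 → 12
It first returns after 6 in-shuffles.

6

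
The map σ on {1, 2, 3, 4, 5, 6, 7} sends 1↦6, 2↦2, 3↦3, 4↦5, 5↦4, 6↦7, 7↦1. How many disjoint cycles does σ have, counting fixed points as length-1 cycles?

4

Cycle decomposition: (1 6 7) (2) (3) (4 5).
4 cycles.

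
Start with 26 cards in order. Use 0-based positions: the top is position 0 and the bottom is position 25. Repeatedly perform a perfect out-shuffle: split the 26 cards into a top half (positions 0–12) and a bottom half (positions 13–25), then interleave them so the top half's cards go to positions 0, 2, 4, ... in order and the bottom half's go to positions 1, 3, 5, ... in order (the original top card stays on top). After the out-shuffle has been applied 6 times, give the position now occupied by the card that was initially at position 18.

Track the card's position through each out-shuffle:
18 → 11 → 22 → 19 → 13 → 1 → 2

2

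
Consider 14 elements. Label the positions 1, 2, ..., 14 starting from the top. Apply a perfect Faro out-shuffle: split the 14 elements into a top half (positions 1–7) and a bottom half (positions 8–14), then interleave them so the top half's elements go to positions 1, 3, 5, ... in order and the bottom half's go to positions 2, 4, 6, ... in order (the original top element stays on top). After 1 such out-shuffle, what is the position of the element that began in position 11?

8

Track the element's position through each out-shuffle:
11 → 8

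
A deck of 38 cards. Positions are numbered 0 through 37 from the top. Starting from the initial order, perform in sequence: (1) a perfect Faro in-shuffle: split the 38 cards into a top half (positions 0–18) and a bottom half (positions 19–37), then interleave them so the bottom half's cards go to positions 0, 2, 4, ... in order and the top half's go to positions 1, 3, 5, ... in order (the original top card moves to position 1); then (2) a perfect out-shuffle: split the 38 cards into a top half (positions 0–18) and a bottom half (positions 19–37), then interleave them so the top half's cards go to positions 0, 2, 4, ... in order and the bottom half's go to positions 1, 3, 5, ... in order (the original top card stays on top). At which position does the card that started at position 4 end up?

18

Track the card from position 4 forward through each operation:
  after op 1 (in-shuffle): 4 → 9
  after op 2 (out-shuffle): 9 → 18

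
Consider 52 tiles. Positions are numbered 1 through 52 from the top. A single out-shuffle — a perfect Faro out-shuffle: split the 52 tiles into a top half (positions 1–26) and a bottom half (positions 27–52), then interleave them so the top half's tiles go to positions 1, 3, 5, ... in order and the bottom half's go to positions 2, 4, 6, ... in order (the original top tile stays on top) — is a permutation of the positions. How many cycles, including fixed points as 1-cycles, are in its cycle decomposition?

Trace each unvisited position around until it returns:
(1) (2 3 5 9 17 33 14 27) (4 7 13 25 49 46 40 28) (6 11 21 41 30 8 15 29) (10 19 37 22 43 34 16 31) (12 23 45 38 24 47 42 32) (18 35) (20 39 26 51 50 48 44 36) ... plus 1 more
9 cycles in total.

9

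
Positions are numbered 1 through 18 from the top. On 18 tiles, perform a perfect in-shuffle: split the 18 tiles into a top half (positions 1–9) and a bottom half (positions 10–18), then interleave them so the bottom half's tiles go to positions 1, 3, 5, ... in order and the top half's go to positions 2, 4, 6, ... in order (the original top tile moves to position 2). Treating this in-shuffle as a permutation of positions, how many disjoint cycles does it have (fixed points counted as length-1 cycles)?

1

Trace each unvisited position around until it returns:
(1 2 4 8 16 13 ... len 18)
1 cycle in total.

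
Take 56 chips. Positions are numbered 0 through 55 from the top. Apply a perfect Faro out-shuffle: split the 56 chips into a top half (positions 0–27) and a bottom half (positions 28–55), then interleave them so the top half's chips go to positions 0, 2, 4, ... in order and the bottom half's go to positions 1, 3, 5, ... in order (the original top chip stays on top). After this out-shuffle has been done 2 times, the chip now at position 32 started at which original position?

Work backwards from position 32, undoing one out-shuffle at a time:
32 ← 16 ← 8
So the chip now at position 32 started at position 8.

8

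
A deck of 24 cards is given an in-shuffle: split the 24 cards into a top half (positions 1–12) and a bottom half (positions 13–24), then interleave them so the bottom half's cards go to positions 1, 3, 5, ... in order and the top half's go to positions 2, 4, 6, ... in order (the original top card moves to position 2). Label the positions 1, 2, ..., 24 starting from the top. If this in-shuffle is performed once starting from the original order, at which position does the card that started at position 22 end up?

19

Track the card's position through each in-shuffle:
22 → 19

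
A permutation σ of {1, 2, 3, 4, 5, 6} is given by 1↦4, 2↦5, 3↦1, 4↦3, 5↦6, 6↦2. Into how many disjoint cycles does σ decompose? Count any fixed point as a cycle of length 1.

2

Cycle decomposition: (1 4 3) (2 5 6).
2 cycles.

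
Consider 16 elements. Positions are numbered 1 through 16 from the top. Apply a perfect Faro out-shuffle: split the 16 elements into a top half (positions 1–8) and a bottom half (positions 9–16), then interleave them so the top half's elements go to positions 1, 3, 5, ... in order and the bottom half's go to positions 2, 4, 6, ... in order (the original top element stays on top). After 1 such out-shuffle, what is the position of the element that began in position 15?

14

Track the element's position through each out-shuffle:
15 → 14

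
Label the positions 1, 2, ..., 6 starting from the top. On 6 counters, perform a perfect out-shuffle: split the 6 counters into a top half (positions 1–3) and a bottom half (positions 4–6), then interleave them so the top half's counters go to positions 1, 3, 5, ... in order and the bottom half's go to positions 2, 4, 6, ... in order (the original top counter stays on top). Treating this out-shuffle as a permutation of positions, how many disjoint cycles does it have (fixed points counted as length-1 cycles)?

Trace each unvisited position around until it returns:
(1) (2 3 5 4) (6)
3 cycles in total.

3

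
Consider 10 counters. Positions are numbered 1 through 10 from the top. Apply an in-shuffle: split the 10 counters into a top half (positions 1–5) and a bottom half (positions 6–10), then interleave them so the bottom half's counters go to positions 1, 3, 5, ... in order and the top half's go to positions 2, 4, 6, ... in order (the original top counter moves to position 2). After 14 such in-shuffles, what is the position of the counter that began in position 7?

2

Track position through each in-shuffle: 7 → 3 → 6 → 1 → 2 → ... (continuing for 14 shuffles total) → 2.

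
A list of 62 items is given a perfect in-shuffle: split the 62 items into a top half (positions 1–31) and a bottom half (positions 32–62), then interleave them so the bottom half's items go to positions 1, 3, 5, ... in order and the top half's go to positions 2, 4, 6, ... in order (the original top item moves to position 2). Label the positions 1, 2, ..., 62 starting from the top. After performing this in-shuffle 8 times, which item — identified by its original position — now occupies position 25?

22

Work backwards from position 25, undoing one in-shuffle at a time:
25 ← 44 ← 22 ← 11 ← 37 ← 50 ← 25 ← 44 ← 22
So the item now at position 25 started at position 22.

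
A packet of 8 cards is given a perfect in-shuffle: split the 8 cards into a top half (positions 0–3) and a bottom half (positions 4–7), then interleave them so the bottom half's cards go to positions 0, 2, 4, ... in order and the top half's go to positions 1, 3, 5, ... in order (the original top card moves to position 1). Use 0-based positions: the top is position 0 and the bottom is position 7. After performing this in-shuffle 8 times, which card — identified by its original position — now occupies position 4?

7

Work backwards from position 4, undoing one in-shuffle at a time:
4 ← 6 ← 7 ← 3 ← 1 ← 0 ← 4 ← 6 ← 7
So the card now at position 4 started at position 7.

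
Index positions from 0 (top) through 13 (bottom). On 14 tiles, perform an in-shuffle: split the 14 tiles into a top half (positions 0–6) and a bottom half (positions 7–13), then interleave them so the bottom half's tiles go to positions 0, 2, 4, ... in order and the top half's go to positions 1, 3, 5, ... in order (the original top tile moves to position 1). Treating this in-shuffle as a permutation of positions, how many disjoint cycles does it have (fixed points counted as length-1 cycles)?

4

Trace each unvisited position around until it returns:
(0 1 3 7) (2 5 11 8) (4 9) (6 13 12 10)
4 cycles in total.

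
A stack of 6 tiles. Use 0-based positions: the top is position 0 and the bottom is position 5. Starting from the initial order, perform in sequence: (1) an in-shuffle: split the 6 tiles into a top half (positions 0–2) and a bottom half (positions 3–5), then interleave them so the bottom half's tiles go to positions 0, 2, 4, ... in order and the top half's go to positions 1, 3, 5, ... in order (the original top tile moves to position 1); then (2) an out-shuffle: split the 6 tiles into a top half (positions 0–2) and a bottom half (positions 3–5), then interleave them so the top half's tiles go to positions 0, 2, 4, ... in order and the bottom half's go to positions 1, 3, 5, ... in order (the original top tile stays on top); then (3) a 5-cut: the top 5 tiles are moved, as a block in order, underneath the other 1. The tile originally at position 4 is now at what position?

Track the tile from position 4 forward through each operation:
  after op 1 (in-shuffle): 4 → 2
  after op 2 (out-shuffle): 2 → 4
  after op 3 (cut 5): 4 → 5

5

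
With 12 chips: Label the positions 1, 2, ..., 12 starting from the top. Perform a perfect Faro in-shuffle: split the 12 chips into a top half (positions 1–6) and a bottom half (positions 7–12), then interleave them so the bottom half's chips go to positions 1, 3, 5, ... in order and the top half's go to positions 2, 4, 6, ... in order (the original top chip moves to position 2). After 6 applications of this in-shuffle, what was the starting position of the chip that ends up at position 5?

8

Work backwards from position 5, undoing one in-shuffle at a time:
5 ← 9 ← 11 ← 12 ← 6 ← 3 ← 8
So the chip now at position 5 started at position 8.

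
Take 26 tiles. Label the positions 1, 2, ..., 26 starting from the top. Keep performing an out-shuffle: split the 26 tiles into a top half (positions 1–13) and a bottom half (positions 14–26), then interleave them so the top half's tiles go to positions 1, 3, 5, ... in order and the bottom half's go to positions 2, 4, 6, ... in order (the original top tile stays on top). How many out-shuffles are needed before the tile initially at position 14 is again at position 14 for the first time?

20

Follow position 14 under repeated out-shuffles:
14 → 2 → 3 → 5 → 9 → 17 → 8 → 15 → 4 → 7 → 13 → 25 → 24 → 22 → 18 → 10 → 19 → 12 → 23 → 20 → 14
It first returns after 20 out-shuffles.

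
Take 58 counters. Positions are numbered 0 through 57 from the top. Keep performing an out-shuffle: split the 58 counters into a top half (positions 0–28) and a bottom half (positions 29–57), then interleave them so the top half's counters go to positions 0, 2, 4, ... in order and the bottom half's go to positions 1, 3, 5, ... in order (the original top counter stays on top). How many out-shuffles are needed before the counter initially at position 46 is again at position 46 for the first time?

18

Follow position 46 under repeated out-shuffles:
46 → 35 → 13 → 26 → 52 → 47 → 37 → 17 → 34 → 11 → 22 → 44 → 31 → 5 → 10 → 20 → 40 → 23 → 46
It first returns after 18 out-shuffles.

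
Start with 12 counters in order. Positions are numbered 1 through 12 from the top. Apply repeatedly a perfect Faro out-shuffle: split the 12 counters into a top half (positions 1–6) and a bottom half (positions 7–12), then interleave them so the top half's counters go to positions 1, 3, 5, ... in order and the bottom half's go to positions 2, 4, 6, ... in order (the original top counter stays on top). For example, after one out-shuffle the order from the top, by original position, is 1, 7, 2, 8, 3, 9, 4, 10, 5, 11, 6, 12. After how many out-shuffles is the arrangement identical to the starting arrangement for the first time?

The out-shuffle permutes the 12 positions with cycle lengths [1, 1, 10].
Every counter is home exactly when every cycle has completed a whole number of laps, i.e. after lcm(1, 10) = 10 out-shuffles.

10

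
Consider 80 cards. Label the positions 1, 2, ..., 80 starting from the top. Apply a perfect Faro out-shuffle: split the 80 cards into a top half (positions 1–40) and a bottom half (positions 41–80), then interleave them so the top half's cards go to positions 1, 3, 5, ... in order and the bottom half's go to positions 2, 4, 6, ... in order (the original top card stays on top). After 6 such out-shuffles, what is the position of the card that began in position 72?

Track the card's position through each out-shuffle:
72 → 64 → 48 → 16 → 31 → 61 → 42

42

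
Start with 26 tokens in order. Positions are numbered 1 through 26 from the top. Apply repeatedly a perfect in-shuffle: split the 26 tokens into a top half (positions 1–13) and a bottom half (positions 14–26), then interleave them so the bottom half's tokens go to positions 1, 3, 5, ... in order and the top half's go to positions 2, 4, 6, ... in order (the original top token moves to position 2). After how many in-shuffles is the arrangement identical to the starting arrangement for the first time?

The in-shuffle permutes the 26 positions with cycle lengths [2, 6, 18].
Every token is home exactly when every cycle has completed a whole number of laps, i.e. after lcm(2, 6, 18) = 18 in-shuffles.

18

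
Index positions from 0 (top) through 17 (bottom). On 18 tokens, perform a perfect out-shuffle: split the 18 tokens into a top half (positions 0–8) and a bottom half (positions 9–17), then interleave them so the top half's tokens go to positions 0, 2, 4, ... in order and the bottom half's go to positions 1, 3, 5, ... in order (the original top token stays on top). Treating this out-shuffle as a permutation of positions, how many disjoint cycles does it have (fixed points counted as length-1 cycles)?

Trace each unvisited position around until it returns:
(0) (1 2 4 8 16 15 13 9) (3 6 12 7 14 11 5 10) (17)
4 cycles in total.

4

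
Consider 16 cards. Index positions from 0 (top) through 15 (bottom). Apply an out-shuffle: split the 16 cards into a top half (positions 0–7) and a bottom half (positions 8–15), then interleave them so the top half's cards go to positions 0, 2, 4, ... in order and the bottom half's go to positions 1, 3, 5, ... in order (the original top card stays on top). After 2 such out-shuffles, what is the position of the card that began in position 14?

Track the card's position through each out-shuffle:
14 → 13 → 11

11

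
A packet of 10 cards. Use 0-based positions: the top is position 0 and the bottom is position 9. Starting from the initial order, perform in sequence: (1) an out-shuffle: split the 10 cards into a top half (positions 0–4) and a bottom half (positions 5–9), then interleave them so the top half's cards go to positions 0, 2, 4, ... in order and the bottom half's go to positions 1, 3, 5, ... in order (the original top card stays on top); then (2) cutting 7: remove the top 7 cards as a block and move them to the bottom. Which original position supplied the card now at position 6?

6

Undo the operations in reverse order, starting from position 6:
  undo op 2 (cut 7): 6 ← 3
  undo op 1 (out-shuffle, from bottom half): 3 ← 6
So the card at position 6 came from original position 6.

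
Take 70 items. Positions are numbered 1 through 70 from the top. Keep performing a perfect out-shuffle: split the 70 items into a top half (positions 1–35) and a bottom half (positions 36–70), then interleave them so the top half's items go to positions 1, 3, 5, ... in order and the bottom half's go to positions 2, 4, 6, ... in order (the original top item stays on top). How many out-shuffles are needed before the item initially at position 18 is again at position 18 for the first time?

22

Follow position 18 under repeated out-shuffles:
18 → 35 → 69 → 68 → 66 → 62 → 54 → 38 → ... → 18 (length 22)
It first returns after 22 out-shuffles.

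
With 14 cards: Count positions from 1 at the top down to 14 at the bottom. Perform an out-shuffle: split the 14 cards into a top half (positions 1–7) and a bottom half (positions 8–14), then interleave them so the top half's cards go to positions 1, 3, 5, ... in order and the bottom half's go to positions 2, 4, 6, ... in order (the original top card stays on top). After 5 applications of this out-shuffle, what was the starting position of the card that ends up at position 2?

12

Work backwards from position 2, undoing one out-shuffle at a time:
2 ← 8 ← 11 ← 6 ← 10 ← 12
So the card now at position 2 started at position 12.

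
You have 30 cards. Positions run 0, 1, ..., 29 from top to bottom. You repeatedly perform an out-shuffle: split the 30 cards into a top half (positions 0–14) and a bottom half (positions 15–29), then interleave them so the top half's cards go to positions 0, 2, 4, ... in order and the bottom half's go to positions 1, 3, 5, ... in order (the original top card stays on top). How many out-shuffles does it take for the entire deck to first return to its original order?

28

The out-shuffle permutes the 30 positions with cycle lengths [1, 1, 28].
Every card is home exactly when every cycle has completed a whole number of laps, i.e. after lcm(1, 28) = 28 out-shuffles.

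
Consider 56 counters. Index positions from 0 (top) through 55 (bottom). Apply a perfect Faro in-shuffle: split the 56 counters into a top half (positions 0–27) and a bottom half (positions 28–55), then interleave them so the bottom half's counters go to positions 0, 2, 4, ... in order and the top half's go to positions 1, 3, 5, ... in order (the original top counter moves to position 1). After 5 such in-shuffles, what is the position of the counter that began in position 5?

20

Track the counter's position through each in-shuffle:
5 → 11 → 23 → 47 → 38 → 20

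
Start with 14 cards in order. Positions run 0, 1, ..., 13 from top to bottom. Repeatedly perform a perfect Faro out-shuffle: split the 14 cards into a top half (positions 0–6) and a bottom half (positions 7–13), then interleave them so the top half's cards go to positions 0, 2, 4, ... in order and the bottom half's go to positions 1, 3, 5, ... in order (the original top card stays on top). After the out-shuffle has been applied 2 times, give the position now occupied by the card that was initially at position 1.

4

Track the card's position through each out-shuffle:
1 → 2 → 4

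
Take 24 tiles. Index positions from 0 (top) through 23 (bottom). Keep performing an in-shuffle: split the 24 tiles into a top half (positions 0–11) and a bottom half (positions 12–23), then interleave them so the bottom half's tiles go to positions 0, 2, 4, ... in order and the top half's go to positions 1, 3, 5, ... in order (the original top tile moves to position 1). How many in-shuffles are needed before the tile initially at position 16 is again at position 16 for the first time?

Follow position 16 under repeated in-shuffles:
16 → 8 → 17 → 10 → 21 → 18 → 12 → 0 → 1 → 3 → 7 → 15 → 6 → 13 → 2 → 5 → 11 → 23 → 22 → 20 → 16
It first returns after 20 in-shuffles.

20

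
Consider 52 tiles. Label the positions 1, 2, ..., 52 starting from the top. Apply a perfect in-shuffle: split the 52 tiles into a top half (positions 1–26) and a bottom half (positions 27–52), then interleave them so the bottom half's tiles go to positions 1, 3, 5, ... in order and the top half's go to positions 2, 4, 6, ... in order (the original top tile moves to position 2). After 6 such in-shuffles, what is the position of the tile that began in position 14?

Track the tile's position through each in-shuffle:
14 → 28 → 3 → 6 → 12 → 24 → 48

48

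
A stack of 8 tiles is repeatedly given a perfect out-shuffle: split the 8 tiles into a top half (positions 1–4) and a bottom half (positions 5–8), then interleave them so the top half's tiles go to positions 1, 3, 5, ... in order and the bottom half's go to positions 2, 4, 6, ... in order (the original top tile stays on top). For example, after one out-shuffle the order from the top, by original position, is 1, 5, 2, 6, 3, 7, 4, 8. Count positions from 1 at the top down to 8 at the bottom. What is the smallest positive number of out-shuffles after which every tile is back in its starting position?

3

The out-shuffle permutes the 8 positions with cycle lengths [1, 1, 3, 3].
Every tile is home exactly when every cycle has completed a whole number of laps, i.e. after lcm(1, 3) = 3 out-shuffles.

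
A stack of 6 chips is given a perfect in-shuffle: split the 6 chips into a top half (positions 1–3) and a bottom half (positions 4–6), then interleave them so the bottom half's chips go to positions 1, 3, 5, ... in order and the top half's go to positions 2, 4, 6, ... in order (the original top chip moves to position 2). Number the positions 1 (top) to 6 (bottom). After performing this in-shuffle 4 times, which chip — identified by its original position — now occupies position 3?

Work backwards from position 3, undoing one in-shuffle at a time:
3 ← 5 ← 6 ← 3 ← 5
So the chip now at position 3 started at position 5.

5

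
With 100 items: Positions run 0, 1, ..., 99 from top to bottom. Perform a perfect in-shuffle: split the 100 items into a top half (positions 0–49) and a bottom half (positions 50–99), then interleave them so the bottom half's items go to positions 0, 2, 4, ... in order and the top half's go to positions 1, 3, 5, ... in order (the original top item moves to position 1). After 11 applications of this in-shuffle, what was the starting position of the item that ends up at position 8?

Work backwards from position 8, undoing one in-shuffle at a time:
8 ← 54 ← 77 ← 38 ← 69 ← 34 ← 67 ← 33 ← 16 ← 58 ← 79 ← 39
So the item now at position 8 started at position 39.

39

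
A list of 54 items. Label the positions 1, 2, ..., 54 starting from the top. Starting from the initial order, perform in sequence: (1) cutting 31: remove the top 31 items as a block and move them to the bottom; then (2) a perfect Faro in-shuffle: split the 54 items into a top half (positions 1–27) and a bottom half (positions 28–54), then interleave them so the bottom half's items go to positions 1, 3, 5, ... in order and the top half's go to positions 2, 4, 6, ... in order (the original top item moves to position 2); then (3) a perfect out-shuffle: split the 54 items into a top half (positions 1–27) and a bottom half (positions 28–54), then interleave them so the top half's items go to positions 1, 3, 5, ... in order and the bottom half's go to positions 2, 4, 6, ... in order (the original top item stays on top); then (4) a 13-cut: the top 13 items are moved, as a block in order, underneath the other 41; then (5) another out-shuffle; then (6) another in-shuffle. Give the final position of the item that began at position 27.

35

Track the item from position 27 forward through each operation:
  after op 1 (cut 31): 27 → 50
  after op 2 (in-shuffle): 50 → 45
  after op 3 (out-shuffle): 45 → 36
  after op 4 (cut 13): 36 → 23
  after op 5 (out-shuffle): 23 → 45
  after op 6 (in-shuffle): 45 → 35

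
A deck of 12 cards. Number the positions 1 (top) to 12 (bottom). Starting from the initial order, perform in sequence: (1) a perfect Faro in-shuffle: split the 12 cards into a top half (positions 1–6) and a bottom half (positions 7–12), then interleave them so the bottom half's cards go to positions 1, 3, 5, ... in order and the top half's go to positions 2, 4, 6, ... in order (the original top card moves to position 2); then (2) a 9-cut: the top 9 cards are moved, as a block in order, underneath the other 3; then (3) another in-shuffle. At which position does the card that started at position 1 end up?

Track the card from position 1 forward through each operation:
  after op 1 (in-shuffle): 1 → 2
  after op 2 (cut 9): 2 → 5
  after op 3 (in-shuffle): 5 → 10

10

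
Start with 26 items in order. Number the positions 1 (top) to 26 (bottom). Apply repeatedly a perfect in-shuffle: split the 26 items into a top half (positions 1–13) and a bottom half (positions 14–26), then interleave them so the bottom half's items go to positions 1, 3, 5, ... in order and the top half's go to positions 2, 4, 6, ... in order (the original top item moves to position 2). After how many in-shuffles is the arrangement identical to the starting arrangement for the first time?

The in-shuffle permutes the 26 positions with cycle lengths [2, 6, 18].
Every item is home exactly when every cycle has completed a whole number of laps, i.e. after lcm(2, 6, 18) = 18 in-shuffles.

18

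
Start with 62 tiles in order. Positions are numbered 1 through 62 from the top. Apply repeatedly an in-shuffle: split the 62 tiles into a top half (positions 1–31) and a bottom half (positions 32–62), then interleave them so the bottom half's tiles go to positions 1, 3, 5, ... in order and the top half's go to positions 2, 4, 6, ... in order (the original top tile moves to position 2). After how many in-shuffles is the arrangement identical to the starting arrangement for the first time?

6

The in-shuffle permutes the 62 positions with cycle lengths [2, 3, 3, 6, 6, 6, 6, 6, 6, 6, 6, 6].
Every tile is home exactly when every cycle has completed a whole number of laps, i.e. after lcm(2, 3, 6) = 6 in-shuffles.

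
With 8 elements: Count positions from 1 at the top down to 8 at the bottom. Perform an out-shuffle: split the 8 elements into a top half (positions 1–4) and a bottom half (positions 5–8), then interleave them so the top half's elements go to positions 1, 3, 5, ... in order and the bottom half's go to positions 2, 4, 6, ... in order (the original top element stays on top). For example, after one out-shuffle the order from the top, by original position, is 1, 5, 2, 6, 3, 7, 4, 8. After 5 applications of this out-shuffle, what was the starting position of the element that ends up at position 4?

Work backwards from position 4, undoing one out-shuffle at a time:
4 ← 6 ← 7 ← 4 ← 6 ← 7
So the element now at position 4 started at position 7.

7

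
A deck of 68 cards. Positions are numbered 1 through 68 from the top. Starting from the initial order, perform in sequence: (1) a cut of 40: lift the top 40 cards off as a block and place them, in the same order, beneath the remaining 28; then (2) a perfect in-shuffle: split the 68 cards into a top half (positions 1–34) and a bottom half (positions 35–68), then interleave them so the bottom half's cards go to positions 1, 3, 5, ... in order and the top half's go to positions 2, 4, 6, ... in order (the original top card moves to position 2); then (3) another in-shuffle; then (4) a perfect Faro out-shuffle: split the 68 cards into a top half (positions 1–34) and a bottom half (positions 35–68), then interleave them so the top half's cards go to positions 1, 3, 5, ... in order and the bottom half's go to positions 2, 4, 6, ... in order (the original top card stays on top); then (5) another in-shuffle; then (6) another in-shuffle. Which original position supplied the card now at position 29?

Undo the operations in reverse order, starting from position 29:
  undo op 6 (in-shuffle, from bottom half): 29 ← 49
  undo op 5 (in-shuffle, from bottom half): 49 ← 59
  undo op 4 (out-shuffle, from top half): 59 ← 30
  undo op 3 (in-shuffle, from top half): 30 ← 15
  undo op 2 (in-shuffle, from bottom half): 15 ← 42
  undo op 1 (cut 40): 42 ← 14
So the card at position 29 came from original position 14.

14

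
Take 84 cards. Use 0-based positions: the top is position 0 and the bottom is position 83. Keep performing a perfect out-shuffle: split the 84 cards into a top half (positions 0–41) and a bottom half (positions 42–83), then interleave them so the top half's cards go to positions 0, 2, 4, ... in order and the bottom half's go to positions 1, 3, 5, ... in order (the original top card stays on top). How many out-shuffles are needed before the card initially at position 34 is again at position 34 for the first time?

82

Follow position 34 under repeated out-shuffles:
34 → 68 → 53 → 23 → 46 → 9 → 18 → 36 → ... → 34 (length 82)
It first returns after 82 out-shuffles.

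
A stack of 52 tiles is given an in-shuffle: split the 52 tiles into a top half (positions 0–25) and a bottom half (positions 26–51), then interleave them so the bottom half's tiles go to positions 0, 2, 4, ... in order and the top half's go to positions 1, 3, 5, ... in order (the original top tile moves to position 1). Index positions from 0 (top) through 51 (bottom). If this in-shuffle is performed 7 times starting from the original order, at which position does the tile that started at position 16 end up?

Track the tile's position through each in-shuffle:
16 → 33 → 14 → 29 → 6 → 13 → 27 → 2

2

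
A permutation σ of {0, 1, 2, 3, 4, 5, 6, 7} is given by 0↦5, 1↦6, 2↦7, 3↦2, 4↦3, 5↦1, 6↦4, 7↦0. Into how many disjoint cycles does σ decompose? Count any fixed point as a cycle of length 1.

Cycle decomposition: (0 5 1 6 4 3 2 7).
1 cycle.

1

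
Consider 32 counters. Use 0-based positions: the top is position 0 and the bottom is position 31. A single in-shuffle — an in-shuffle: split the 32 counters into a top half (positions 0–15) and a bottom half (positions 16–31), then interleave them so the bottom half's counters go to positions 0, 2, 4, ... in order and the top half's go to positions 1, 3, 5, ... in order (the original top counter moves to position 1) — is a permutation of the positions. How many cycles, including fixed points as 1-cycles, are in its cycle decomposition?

4

Trace each unvisited position around until it returns:
(0 1 3 7 15 31 30 28 24 16) (2 5 11 23 14 29 26 20 8 17) (4 9 19 6 13 27 22 12 25 18) (10 21)
4 cycles in total.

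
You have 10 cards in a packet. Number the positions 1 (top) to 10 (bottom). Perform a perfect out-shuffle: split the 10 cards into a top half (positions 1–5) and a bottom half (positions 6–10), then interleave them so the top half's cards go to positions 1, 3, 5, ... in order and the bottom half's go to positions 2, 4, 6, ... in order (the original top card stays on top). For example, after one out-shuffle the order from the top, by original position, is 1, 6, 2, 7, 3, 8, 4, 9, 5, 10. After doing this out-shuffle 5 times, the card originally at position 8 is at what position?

Track the card's position through each out-shuffle:
8 → 6 → 2 → 3 → 5 → 9

9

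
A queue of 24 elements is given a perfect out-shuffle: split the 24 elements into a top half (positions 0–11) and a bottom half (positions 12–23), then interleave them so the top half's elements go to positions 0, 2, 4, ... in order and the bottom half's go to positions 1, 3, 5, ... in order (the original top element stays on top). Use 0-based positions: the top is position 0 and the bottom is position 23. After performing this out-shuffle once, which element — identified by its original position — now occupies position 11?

Work backwards from position 11, undoing one out-shuffle at a time:
11 ← 17
So the element now at position 11 started at position 17.

17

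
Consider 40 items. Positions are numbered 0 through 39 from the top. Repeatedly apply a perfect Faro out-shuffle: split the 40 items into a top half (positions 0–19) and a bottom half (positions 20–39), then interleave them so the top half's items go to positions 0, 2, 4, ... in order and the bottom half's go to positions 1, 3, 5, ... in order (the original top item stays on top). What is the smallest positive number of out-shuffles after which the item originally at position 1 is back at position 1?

Follow position 1 under repeated out-shuffles:
1 → 2 → 4 → 8 → 16 → 32 → 25 → 11 → 22 → 5 → 10 → 20 → 1
It first returns after 12 out-shuffles.

12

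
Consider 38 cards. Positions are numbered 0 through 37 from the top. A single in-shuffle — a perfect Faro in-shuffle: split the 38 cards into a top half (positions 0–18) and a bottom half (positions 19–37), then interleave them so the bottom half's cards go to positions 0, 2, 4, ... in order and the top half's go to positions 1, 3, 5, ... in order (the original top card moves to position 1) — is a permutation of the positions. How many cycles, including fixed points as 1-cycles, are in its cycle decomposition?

Trace each unvisited position around until it returns:
(0 1 3 7 15 31 ... len 12) (2 5 11 23 8 17 ... len 12) (6 13 27 16 33 28 ... len 12) (12 25)
4 cycles in total.

4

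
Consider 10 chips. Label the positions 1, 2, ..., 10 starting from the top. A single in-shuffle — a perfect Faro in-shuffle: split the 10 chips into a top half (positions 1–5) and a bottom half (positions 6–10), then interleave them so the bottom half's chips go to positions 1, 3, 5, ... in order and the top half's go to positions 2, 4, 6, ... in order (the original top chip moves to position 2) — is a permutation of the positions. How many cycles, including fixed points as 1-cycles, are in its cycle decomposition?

Trace each unvisited position around until it returns:
(1 2 4 8 5 10 9 7 3 6)
1 cycle in total.

1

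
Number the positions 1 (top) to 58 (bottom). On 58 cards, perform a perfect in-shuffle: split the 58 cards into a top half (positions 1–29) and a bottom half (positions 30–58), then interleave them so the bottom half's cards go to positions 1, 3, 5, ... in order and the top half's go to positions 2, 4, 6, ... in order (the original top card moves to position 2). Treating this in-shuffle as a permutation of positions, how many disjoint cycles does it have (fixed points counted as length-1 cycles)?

Trace each unvisited position around until it returns:
(1 2 4 8 16 32 ... len 58)
1 cycle in total.

1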